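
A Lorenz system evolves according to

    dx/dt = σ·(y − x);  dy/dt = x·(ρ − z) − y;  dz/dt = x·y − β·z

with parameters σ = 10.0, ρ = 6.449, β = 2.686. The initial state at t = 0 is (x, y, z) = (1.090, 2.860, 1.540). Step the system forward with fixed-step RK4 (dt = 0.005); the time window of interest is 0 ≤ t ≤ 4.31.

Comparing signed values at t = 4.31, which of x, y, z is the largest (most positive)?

largest component: z

t=0.000: state=(1.090, 2.860, 1.540)
step 1 (dt=0.005): k1=(17.700, 2.491, -1.019), k2=(17.320, 2.705, -0.879), k3=(17.335, 2.699, -0.882), k4=(16.968, 2.908, -0.743); state += dt/6·(k1+2k2+2k3+k4)
t=0.005: state=(1.177, 2.874, 1.536)
t=0.010: state=(1.260, 2.889, 1.533)
t=0.015: state=(1.340, 2.907, 1.531)
continuing one RK4 step at a time; state shown every 40 steps (Δt=0.2):
t=0.200: state=(3.370, 4.335, 2.282)
t=0.400: state=(5.140, 5.785, 4.933)
t=0.600: state=(5.276, 4.754, 7.434)
t=0.800: state=(3.804, 3.088, 6.994)
t=1.000: state=(2.867, 2.652, 5.464)
t=1.200: state=(2.832, 2.979, 4.395)
t=1.400: state=(3.348, 3.689, 4.169)
t=1.600: state=(4.053, 4.369, 4.806)
t=1.800: state=(4.423, 4.446, 5.790)
t=2.000: state=(4.171, 3.938, 6.192)
t=2.200: state=(3.699, 3.503, 5.842)
t=2.400: state=(3.471, 3.442, 5.301)
t=2.600: state=(3.557, 3.658, 5.016)
t=2.800: state=(3.808, 3.938, 5.110)
t=3.000: state=(4.007, 4.062, 5.433)
t=3.200: state=(4.008, 3.960, 5.680)
t=3.400: state=(3.863, 3.780, 5.670)
t=3.600: state=(3.731, 3.689, 5.491)
t=3.800: state=(3.708, 3.725, 5.332)
t=4.000: state=(3.779, 3.825, 5.303)
t=4.200: state=(3.865, 3.899, 5.392)
t=4.310: state=(3.892, 3.907, 5.456)
compare at T: x=3.892, y=3.907, z=5.456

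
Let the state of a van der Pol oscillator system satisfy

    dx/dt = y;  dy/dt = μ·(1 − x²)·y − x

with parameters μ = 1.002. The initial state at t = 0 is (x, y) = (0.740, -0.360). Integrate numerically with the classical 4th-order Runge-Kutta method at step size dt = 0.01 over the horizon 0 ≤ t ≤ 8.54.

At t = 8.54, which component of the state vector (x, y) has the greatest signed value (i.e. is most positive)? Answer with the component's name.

t=0.000: state=(0.740, -0.360)
step 1 (dt=0.01): k1=(-0.360, -0.903), k2=(-0.365, -0.904), k3=(-0.365, -0.904), k4=(-0.369, -0.906); state += dt/6·(k1+2k2+2k3+k4)
t=0.010: state=(0.736, -0.369)
t=0.020: state=(0.733, -0.378)
t=0.030: state=(0.729, -0.387)
continuing one RK4 step at a time; state shown every 50 steps (Δt=0.5):
t=0.500: state=(0.440, -0.859)
t=1.000: state=(-0.146, -1.503)
t=1.500: state=(-1.007, -1.744)
t=2.000: state=(-1.624, -0.590)
t=2.500: state=(-1.661, 0.313)
t=3.000: state=(-1.393, 0.726)
t=3.500: state=(-0.933, 1.145)
t=4.000: state=(-0.188, 1.919)
t=4.500: state=(0.998, 2.586)
t=5.000: state=(1.900, 0.766)
t=5.500: state=(1.945, -0.339)
t=6.000: state=(1.686, -0.656)
t=6.500: state=(1.295, -0.923)
t=7.000: state=(0.727, -1.411)
t=7.500: state=(-0.199, -2.359)
t=8.000: state=(-1.465, -2.161)
t=8.500: state=(-2.003, -0.158)
t=8.540: state=(-2.007, -0.064)
compare at T: x=-2.007, y=-0.064

largest component: y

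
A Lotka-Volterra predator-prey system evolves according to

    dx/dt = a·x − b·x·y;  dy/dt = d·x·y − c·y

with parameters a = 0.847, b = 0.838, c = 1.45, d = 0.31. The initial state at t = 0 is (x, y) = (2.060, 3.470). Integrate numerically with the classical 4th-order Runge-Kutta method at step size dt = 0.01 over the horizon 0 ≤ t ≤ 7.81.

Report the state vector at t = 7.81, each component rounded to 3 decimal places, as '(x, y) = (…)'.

(x, y) = (0.806, 1.374)

t=0.000: state=(2.060, 3.470)
step 1 (dt=0.01): k1=(-4.245, -2.816), k2=(-4.178, -2.827), k3=(-4.178, -2.826), k4=(-4.111, -2.837); state += dt/6·(k1+2k2+2k3+k4)
t=0.010: state=(2.018, 3.442)
t=0.020: state=(1.978, 3.413)
t=0.030: state=(1.939, 3.385)
continuing one RK4 step at a time; state shown every 50 steps (Δt=0.5):
t=0.500: state=(0.992, 2.085)
t=1.000: state=(0.782, 1.153)
t=1.500: state=(0.831, 0.631)
t=2.000: state=(1.039, 0.353)
t=2.500: state=(1.416, 0.206)
t=3.000: state=(2.019, 0.130)
t=3.500: state=(2.947, 0.092)
t=4.000: state=(4.347, 0.078)
t=4.500: state=(6.421, 0.086)
t=5.000: state=(9.379, 0.140)
t=5.500: state=(13.005, 0.384)
t=6.000: state=(13.892, 1.635)
t=6.500: state=(6.217, 3.983)
t=7.000: state=(1.884, 3.343)
t=7.500: state=(0.954, 1.981)
t=7.810: state=(0.806, 1.374)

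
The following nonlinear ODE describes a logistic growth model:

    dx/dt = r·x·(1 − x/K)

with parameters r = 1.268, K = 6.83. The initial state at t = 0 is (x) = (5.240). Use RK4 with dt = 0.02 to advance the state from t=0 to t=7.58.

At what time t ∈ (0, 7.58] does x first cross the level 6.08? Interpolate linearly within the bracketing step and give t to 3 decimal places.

t = 0.710

t=0.000: state=(5.240)
step 1 (dt=0.02): k1=(1.547), k2=(1.536), k3=(1.536), k4=(1.526); state += dt/6·(k1+2k2+2k3+k4)
t=0.020: state=(5.271)
t=0.040: state=(5.301)
t=0.060: state=(5.331)
continuing one RK4 step at a time; state shown every 25 steps (Δt=0.5):
t=0.500: state=(5.883)
t=0.700: state=(6.072)
next step: t=0.720: state=(6.089) — x has crossed 6.08
linear interpolation between t=0.700 (6.07161) and t=0.720 (6.08854) → t≈0.710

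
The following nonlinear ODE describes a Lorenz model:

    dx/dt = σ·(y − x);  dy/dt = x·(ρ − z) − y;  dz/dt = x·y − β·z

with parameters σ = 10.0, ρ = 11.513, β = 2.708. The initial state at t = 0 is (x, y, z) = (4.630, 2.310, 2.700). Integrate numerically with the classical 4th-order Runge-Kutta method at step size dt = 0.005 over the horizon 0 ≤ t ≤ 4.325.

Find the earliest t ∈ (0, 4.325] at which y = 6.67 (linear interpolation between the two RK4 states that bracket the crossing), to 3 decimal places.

t=0.000: state=(4.630, 2.310, 2.700)
step 1 (dt=0.005): k1=(-23.200, 38.494, 3.384), k2=(-21.658, 37.848, 3.667), k3=(-21.712, 37.880, 3.667), k4=(-20.220, 37.265, 3.940); state += dt/6·(k1+2k2+2k3+k4)
t=0.005: state=(4.522, 2.499, 2.718)
t=0.010: state=(4.427, 2.683, 2.739)
t=0.015: state=(4.347, 2.861, 2.763)
t=0.140: state=(4.952, 6.668, 4.262)
next step: t=0.145: state=(5.039, 6.814, 4.372) — y has crossed 6.67
linear interpolation between t=0.140 (6.66811) and t=0.145 (6.81413) → t≈0.140

t = 0.140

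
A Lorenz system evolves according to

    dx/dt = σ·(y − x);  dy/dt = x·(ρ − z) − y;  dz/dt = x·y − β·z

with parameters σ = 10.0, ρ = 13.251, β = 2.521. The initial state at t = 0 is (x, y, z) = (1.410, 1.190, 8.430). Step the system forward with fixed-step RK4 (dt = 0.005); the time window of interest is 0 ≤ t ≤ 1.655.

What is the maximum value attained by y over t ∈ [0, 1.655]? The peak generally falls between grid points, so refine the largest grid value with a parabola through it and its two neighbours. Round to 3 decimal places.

t=0.000: state=(1.410, 1.190, 8.430)
step 1 (dt=0.005): k1=(-2.200, 5.608, -19.574), k2=(-2.005, 5.636, -19.438), k3=(-2.009, 5.638, -19.438), k4=(-1.818, 5.667, -19.302); state += dt/6·(k1+2k2+2k3+k4)
t=0.005: state=(1.400, 1.218, 8.333)
t=0.010: state=(1.392, 1.247, 8.237)
t=0.015: state=(1.385, 1.276, 8.143)
continuing one RK4 step at a time; state shown every 20 steps (Δt=0.1):
t=0.100: state=(1.500, 1.846, 6.741)
t=0.200: state=(2.067, 2.864, 5.606)
t=0.300: state=(3.143, 4.530, 5.205)
t=0.400: state=(4.893, 7.009, 6.111)
t=0.500: state=(7.226, 9.586, 9.327)
t=0.600: state=(8.950, 9.637, 14.522)
t=0.700: state=(8.181, 6.093, 17.488)
t=0.800: state=(5.589, 2.950, 16.247)
t=0.900: state=(3.462, 1.937, 13.527)
t=1.000: state=(2.496, 2.021, 11.002)
t=1.100: state=(2.380, 2.575, 9.029)
t=1.200: state=(2.836, 3.545, 7.713)
t=1.300: state=(3.806, 5.043, 7.251)
t=1.400: state=(5.298, 7.010, 8.085)
t=1.500: state=(7.045, 8.661, 10.678)
t=1.600: state=(8.091, 8.353, 14.236)
t=1.655: state=(7.943, 7.152, 15.616)
largest grid value and its neighbours: y(0.550)=10.12593, y(0.555)=10.12753, y(0.560)=10.11825
parabola through these three points peaks at t≈0.553 with y≈10.12821

max y = 10.128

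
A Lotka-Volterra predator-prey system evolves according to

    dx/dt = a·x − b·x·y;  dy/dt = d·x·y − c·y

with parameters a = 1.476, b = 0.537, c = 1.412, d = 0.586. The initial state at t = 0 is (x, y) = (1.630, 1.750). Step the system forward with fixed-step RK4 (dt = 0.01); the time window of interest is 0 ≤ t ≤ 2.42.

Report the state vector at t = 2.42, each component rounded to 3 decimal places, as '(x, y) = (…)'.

t=0.000: state=(1.630, 1.750)
step 1 (dt=0.01): k1=(0.874, -0.799), k2=(0.880, -0.793), k3=(0.880, -0.793), k4=(0.886, -0.787); state += dt/6·(k1+2k2+2k3+k4)
t=0.010: state=(1.639, 1.742)
t=0.020: state=(1.648, 1.734)
t=0.030: state=(1.657, 1.727)
continuing one RK4 step at a time; state shown every 10 steps (Δt=0.1):
t=0.100: state=(1.723, 1.676)
t=0.200: state=(1.829, 1.615)
t=0.300: state=(1.946, 1.566)
t=0.400: state=(2.076, 1.530)
t=0.500: state=(2.218, 1.507)
t=0.600: state=(2.371, 1.496)
t=0.700: state=(2.536, 1.500)
t=0.800: state=(2.711, 1.519)
t=0.900: state=(2.893, 1.554)
t=1.000: state=(3.081, 1.608)
t=1.100: state=(3.269, 1.682)
t=1.200: state=(3.453, 1.778)
t=1.300: state=(3.627, 1.900)
t=1.400: state=(3.781, 2.050)
t=1.500: state=(3.907, 2.230)
t=1.600: state=(3.995, 2.441)
t=1.700: state=(4.036, 2.683)
t=1.800: state=(4.022, 2.951)
t=1.900: state=(3.948, 3.237)
t=2.000: state=(3.816, 3.530)
t=2.100: state=(3.631, 3.813)
t=2.200: state=(3.405, 4.070)
t=2.300: state=(3.153, 4.283)
t=2.400: state=(2.891, 4.439)
t=2.420: state=(2.838, 4.463)

(x, y) = (2.838, 4.463)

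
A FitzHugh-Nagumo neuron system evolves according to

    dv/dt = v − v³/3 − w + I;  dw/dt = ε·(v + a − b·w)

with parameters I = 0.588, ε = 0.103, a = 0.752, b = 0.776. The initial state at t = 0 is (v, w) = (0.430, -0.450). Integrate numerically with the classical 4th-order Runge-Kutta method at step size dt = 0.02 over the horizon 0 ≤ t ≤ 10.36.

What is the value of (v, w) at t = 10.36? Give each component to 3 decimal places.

(v, w) = (1.018, 1.446)

t=0.000: state=(0.430, -0.450)
step 1 (dt=0.02): k1=(1.441, 0.158), k2=(1.452, 0.159), k3=(1.452, 0.159), k4=(1.462, 0.160); state += dt/6·(k1+2k2+2k3+k4)
t=0.020: state=(0.459, -0.447)
t=0.040: state=(0.488, -0.444)
t=0.060: state=(0.518, -0.440)
continuing one RK4 step at a time; state shown every 25 steps (Δt=0.5):
t=0.500: state=(1.222, -0.353)
t=1.000: state=(1.796, -0.223)
t=1.500: state=(1.965, -0.080)
t=2.000: state=(1.969, 0.061)
t=2.500: state=(1.934, 0.195)
t=3.000: state=(1.889, 0.322)
t=3.500: state=(1.842, 0.441)
t=4.000: state=(1.794, 0.554)
t=4.500: state=(1.745, 0.659)
t=5.000: state=(1.696, 0.758)
t=5.500: state=(1.645, 0.851)
t=6.000: state=(1.594, 0.937)
t=6.500: state=(1.540, 1.018)
t=7.000: state=(1.486, 1.092)
t=7.500: state=(1.429, 1.161)
t=8.000: state=(1.369, 1.224)
t=8.500: state=(1.306, 1.282)
t=9.000: state=(1.239, 1.334)
t=9.500: state=(1.165, 1.380)
t=10.000: state=(1.084, 1.421)
t=10.360: state=(1.018, 1.446)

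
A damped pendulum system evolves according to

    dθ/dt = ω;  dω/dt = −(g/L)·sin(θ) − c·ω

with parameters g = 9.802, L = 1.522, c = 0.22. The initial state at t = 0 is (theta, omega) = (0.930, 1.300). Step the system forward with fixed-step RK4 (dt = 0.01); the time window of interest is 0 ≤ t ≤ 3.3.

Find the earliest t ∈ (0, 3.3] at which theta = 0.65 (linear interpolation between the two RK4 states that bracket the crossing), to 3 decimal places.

t=0.000: state=(0.930, 1.300)
step 1 (dt=0.01): k1=(1.300, -5.449), k2=(1.273, -5.468), k3=(1.273, -5.467), k4=(1.245, -5.485); state += dt/6·(k1+2k2+2k3+k4)
t=0.010: state=(0.943, 1.245)
t=0.020: state=(0.955, 1.190)
t=0.030: state=(0.967, 1.135)
continuing one RK4 step at a time; state shown every 20 steps (Δt=0.2):
t=0.200: state=(1.078, 0.169)
t=0.400: state=(1.000, -0.935)
t=0.600: state=(0.716, -1.856)
t=0.630: state=(0.658, -1.966)
next step: t=0.640: state=(0.639, -2.001) — theta has crossed 0.65
linear interpolation between t=0.630 (0.65836) and t=0.640 (0.63853) → t≈0.634

t = 0.634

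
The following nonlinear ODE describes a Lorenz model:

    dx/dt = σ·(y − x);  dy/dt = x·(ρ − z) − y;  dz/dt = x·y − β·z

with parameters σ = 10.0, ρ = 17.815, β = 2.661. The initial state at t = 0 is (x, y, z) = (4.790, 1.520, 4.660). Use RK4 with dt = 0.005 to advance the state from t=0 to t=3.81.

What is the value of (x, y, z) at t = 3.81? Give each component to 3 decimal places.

t=0.000: state=(4.790, 1.520, 4.660)
step 1 (dt=0.005): k1=(-32.700, 61.492, -5.119), k2=(-30.345, 60.324, -4.486), k3=(-30.433, 60.397, -4.494), k4=(-28.159, 59.293, -3.890); state += dt/6·(k1+2k2+2k3+k4)
t=0.005: state=(4.638, 1.822, 4.638)
t=0.010: state=(4.508, 2.113, 4.621)
t=0.015: state=(4.398, 2.396, 4.610)
continuing one RK4 step at a time; state shown every 40 steps (Δt=0.2):
t=0.200: state=(8.041, 12.420, 9.412)
t=0.400: state=(10.500, 5.681, 26.035)
t=0.600: state=(1.740, -0.240, 16.562)
t=0.800: state=(0.373, 0.350, 9.728)
t=1.000: state=(0.798, 1.272, 5.780)
t=1.200: state=(2.973, 5.037, 4.270)
t=1.400: state=(10.455, 14.989, 14.132)
t=1.600: state=(7.587, 1.527, 24.543)
t=1.800: state=(0.658, -0.436, 14.396)
t=2.000: state=(-0.162, -0.309, 8.450)
t=2.200: state=(-0.602, -0.991, 5.000)
t=2.400: state=(-2.400, -4.135, 3.499)
t=2.600: state=(-9.391, -14.468, 11.059)
t=2.800: state=(-9.074, -2.694, 26.048)
t=3.000: state=(-0.647, 0.864, 15.362)
t=3.200: state=(0.653, 1.031, 9.054)
t=3.400: state=(2.032, 3.282, 5.745)
t=3.600: state=(7.144, 11.281, 8.606)
t=3.800: state=(11.171, 7.600, 25.608)
t=3.810: state=(10.786, 6.666, 25.709)

(x, y, z) = (10.786, 6.666, 25.709)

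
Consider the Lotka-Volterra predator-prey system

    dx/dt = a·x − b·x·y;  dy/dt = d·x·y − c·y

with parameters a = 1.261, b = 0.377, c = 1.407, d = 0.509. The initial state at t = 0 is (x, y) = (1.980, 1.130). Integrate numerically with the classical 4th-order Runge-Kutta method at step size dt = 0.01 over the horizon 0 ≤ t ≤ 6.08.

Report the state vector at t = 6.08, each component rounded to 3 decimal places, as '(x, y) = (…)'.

(x, y) = (4.594, 1.359)

t=0.000: state=(1.980, 1.130)
step 1 (dt=0.01): k1=(1.653, -0.451), k2=(1.662, -0.445), k3=(1.662, -0.445), k4=(1.671, -0.440); state += dt/6·(k1+2k2+2k3+k4)
t=0.010: state=(1.997, 1.126)
t=0.020: state=(2.013, 1.121)
t=0.030: state=(2.030, 1.117)
continuing one RK4 step at a time; state shown every 20 steps (Δt=0.2):
t=0.200: state=(2.347, 1.062)
t=0.400: state=(2.790, 1.041)
t=0.600: state=(3.317, 1.071)
t=0.800: state=(3.925, 1.168)
t=1.000: state=(4.595, 1.359)
t=1.200: state=(5.276, 1.696)
t=1.400: state=(5.859, 2.260)
t=1.600: state=(6.162, 3.155)
t=1.800: state=(5.970, 4.438)
t=2.000: state=(5.196, 5.939)
t=2.200: state=(4.062, 7.190)
t=2.400: state=(2.962, 7.746)
t=2.600: state=(2.132, 7.557)
t=2.800: state=(1.589, 6.878)
t=3.000: state=(1.258, 5.991)
t=3.200: state=(1.066, 5.085)
t=3.400: state=(0.966, 4.253)
t=3.600: state=(0.927, 3.533)
t=3.800: state=(0.936, 2.931)
t=4.000: state=(0.984, 2.438)
t=4.200: state=(1.070, 2.042)
t=4.400: state=(1.195, 1.729)
t=4.600: state=(1.363, 1.486)
t=4.800: state=(1.580, 1.302)
t=5.000: state=(1.853, 1.170)
t=5.200: state=(2.190, 1.084)
t=5.400: state=(2.602, 1.044)
t=5.600: state=(3.095, 1.052)
t=5.800: state=(3.672, 1.119)
t=6.000: state=(4.321, 1.268)
t=6.080: state=(4.594, 1.359)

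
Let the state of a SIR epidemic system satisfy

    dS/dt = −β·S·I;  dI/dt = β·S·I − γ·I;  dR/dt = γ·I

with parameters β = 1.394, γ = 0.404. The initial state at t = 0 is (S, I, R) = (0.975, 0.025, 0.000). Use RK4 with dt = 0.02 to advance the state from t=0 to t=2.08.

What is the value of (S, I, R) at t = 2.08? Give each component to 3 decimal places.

(S, I, R) = (0.790, 0.149, 0.061)

t=0.000: state=(0.975, 0.025, 0.000)
step 1 (dt=0.02): k1=(-0.034, 0.024, 0.010), k2=(-0.034, 0.024, 0.010), k3=(-0.034, 0.024, 0.010), k4=(-0.035, 0.024, 0.010); state += dt/6·(k1+2k2+2k3+k4)
t=0.020: state=(0.974, 0.025, 0.000)
t=0.040: state=(0.974, 0.026, 0.000)
t=0.060: state=(0.973, 0.026, 0.001)
continuing one RK4 step at a time; state shown every 5 steps (Δt=0.1):
t=0.100: state=(0.971, 0.027, 0.001)
t=0.200: state=(0.968, 0.030, 0.002)
t=0.300: state=(0.963, 0.033, 0.004)
t=0.400: state=(0.959, 0.036, 0.005)
t=0.500: state=(0.954, 0.040, 0.006)
t=0.600: state=(0.948, 0.044, 0.008)
t=0.700: state=(0.942, 0.048, 0.010)
t=0.800: state=(0.935, 0.053, 0.012)
t=0.900: state=(0.928, 0.058, 0.014)
t=1.000: state=(0.920, 0.063, 0.017)
t=1.100: state=(0.912, 0.069, 0.019)
t=1.200: state=(0.903, 0.075, 0.022)
t=1.300: state=(0.893, 0.081, 0.025)
t=1.400: state=(0.883, 0.089, 0.029)
t=1.500: state=(0.871, 0.096, 0.033)
t=1.600: state=(0.859, 0.104, 0.037)
t=1.700: state=(0.846, 0.113, 0.041)
t=1.800: state=(0.833, 0.122, 0.046)
t=1.900: state=(0.818, 0.131, 0.051)
t=2.000: state=(0.803, 0.141, 0.056)
t=2.080: state=(0.790, 0.149, 0.061)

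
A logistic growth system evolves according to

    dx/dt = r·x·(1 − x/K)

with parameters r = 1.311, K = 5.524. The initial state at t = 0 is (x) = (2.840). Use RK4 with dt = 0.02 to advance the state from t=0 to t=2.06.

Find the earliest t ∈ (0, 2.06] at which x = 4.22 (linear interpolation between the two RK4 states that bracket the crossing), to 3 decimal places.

t = 0.853

t=0.000: state=(2.840)
step 1 (dt=0.02): k1=(1.809), k2=(1.808), k3=(1.808), k4=(1.807); state += dt/6·(k1+2k2+2k3+k4)
t=0.020: state=(2.876)
t=0.040: state=(2.912)
t=0.060: state=(2.948)
continuing one RK4 step at a time; state shown every 5 steps (Δt=0.1):
t=0.100: state=(3.020)
t=0.200: state=(3.198)
t=0.300: state=(3.373)
t=0.400: state=(3.542)
t=0.500: state=(3.706)
t=0.600: state=(3.862)
t=0.700: state=(4.010)
t=0.800: state=(4.150)
t=0.840: state=(4.203)
next step: t=0.860: state=(4.229) — x has crossed 4.22
linear interpolation between t=0.840 (4.20333) and t=0.860 (4.22950) → t≈0.853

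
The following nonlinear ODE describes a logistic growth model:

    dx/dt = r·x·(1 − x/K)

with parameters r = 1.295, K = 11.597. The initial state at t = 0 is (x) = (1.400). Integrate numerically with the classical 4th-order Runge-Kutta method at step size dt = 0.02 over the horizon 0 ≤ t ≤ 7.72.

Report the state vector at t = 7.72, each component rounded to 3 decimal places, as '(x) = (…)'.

t=0.000: state=(1.400)
step 1 (dt=0.02): k1=(1.594), k2=(1.610), k3=(1.610), k4=(1.626); state += dt/6·(k1+2k2+2k3+k4)
t=0.020: state=(1.432)
t=0.040: state=(1.465)
t=0.060: state=(1.499)
continuing one RK4 step at a time; state shown every 25 steps (Δt=0.5):
t=0.500: state=(2.410)
t=1.000: state=(3.872)
t=1.500: state=(5.673)
t=2.000: state=(7.499)
t=2.500: state=(9.018)
t=3.000: state=(10.087)
t=3.500: state=(10.755)
t=4.000: state=(11.140)
t=4.500: state=(11.353)
t=5.000: state=(11.468)
t=5.500: state=(11.529)
t=6.000: state=(11.561)
t=6.500: state=(11.578)
t=7.000: state=(11.587)
t=7.500: state=(11.592)
t=7.720: state=(11.593)

(x) = (11.593)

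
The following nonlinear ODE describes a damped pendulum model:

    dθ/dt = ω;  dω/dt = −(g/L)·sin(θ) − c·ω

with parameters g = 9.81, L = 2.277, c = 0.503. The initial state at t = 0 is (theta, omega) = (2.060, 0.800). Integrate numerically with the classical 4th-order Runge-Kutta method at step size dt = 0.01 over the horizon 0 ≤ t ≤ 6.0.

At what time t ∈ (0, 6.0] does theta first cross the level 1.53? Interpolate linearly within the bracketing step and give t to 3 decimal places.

t=0.000: state=(2.060, 0.800)
step 1 (dt=0.01): k1=(0.800, -4.205), k2=(0.779, -4.187), k3=(0.779, -4.187), k4=(0.758, -4.168); state += dt/6·(k1+2k2+2k3+k4)
t=0.010: state=(2.068, 0.758)
t=0.020: state=(2.075, 0.717)
t=0.030: state=(2.082, 0.675)
continuing one RK4 step at a time; state shown every 20 steps (Δt=0.2):
t=0.200: state=(2.140, 0.022)
t=0.400: state=(2.074, -0.680)
t=0.600: state=(1.869, -1.365)
t=0.790: state=(1.548, -2.010)
next step: t=0.800: state=(1.528, -2.043) — theta has crossed 1.53
linear interpolation between t=0.790 (1.54820) and t=0.800 (1.52793) → t≈0.799

t = 0.799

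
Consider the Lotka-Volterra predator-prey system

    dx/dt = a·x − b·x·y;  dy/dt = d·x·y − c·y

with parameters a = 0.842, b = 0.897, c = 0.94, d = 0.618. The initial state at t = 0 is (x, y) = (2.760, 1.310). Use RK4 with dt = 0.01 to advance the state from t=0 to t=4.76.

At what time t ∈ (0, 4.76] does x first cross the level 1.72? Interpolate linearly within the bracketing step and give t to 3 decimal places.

t = 0.756

t=0.000: state=(2.760, 1.310)
step 1 (dt=0.01): k1=(-0.919, 1.003), k2=(-0.930, 1.003), k3=(-0.930, 1.003), k4=(-0.941, 1.003); state += dt/6·(k1+2k2+2k3+k4)
t=0.010: state=(2.751, 1.320)
t=0.020: state=(2.741, 1.330)
t=0.030: state=(2.731, 1.340)
continuing one RK4 step at a time; state shown every 20 steps (Δt=0.2):
t=0.200: state=(2.536, 1.507)
t=0.400: state=(2.254, 1.680)
t=0.600: state=(1.950, 1.805)
t=0.750: state=(1.728, 1.859)
next step: t=0.760: state=(1.714, 1.861) — x has crossed 1.72
linear interpolation between t=0.750 (1.72842) and t=0.760 (1.71420) → t≈0.756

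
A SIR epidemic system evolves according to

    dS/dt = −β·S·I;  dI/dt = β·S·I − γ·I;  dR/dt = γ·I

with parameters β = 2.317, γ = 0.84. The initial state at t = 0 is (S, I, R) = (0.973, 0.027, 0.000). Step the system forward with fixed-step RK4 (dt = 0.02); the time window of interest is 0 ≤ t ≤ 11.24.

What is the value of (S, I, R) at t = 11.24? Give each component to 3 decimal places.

(S, I, R) = (0.077, 0.002, 0.921)

t=0.000: state=(0.973, 0.027, 0.000)
step 1 (dt=0.02): k1=(-0.061, 0.038, 0.023), k2=(-0.062, 0.039, 0.023), k3=(-0.062, 0.039, 0.023), k4=(-0.063, 0.039, 0.023); state += dt/6·(k1+2k2+2k3+k4)
t=0.020: state=(0.972, 0.028, 0.000)
t=0.040: state=(0.970, 0.029, 0.001)
t=0.060: state=(0.969, 0.029, 0.001)
continuing one RK4 step at a time; state shown every 25 steps (Δt=0.5):
t=0.500: state=(0.930, 0.054, 0.016)
t=1.000: state=(0.853, 0.099, 0.048)
t=1.500: state=(0.733, 0.164, 0.102)
t=2.000: state=(0.583, 0.231, 0.186)
t=2.500: state=(0.433, 0.273, 0.293)
t=3.000: state=(0.314, 0.276, 0.410)
t=3.500: state=(0.231, 0.248, 0.521)
t=4.000: state=(0.178, 0.206, 0.616)
t=4.500: state=(0.144, 0.163, 0.694)
t=5.000: state=(0.122, 0.125, 0.754)
t=5.500: state=(0.107, 0.093, 0.799)
t=6.000: state=(0.098, 0.069, 0.833)
t=6.500: state=(0.091, 0.051, 0.858)
t=7.000: state=(0.087, 0.037, 0.876)
t=7.500: state=(0.084, 0.027, 0.890)
t=8.000: state=(0.081, 0.019, 0.899)
t=8.500: state=(0.080, 0.014, 0.906)
t=9.000: state=(0.079, 0.010, 0.911)
t=9.500: state=(0.078, 0.007, 0.915)
t=10.000: state=(0.077, 0.005, 0.917)
t=10.500: state=(0.077, 0.004, 0.919)
t=11.000: state=(0.077, 0.003, 0.921)
t=11.240: state=(0.077, 0.002, 0.921)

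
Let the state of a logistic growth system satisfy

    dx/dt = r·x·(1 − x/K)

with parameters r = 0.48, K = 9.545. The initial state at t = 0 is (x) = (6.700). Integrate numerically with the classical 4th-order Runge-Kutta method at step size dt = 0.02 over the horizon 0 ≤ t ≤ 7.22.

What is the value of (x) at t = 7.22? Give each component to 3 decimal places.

t=0.000: state=(6.700)
step 1 (dt=0.02): k1=(0.959), k2=(0.957), k3=(0.957), k4=(0.955); state += dt/6·(k1+2k2+2k3+k4)
t=0.020: state=(6.719)
t=0.040: state=(6.738)
t=0.060: state=(6.757)
continuing one RK4 step at a time; state shown every 25 steps (Δt=0.5):
t=0.500: state=(7.155)
t=1.000: state=(7.559)
t=1.500: state=(7.910)
t=2.000: state=(8.210)
t=2.500: state=(8.463)
t=3.000: state=(8.672)
t=3.500: state=(8.845)
t=4.000: state=(8.986)
t=4.500: state=(9.099)
t=5.000: state=(9.191)
t=5.500: state=(9.264)
t=6.000: state=(9.323)
t=6.500: state=(9.369)
t=7.000: state=(9.406)
t=7.220: state=(9.420)

(x) = (9.420)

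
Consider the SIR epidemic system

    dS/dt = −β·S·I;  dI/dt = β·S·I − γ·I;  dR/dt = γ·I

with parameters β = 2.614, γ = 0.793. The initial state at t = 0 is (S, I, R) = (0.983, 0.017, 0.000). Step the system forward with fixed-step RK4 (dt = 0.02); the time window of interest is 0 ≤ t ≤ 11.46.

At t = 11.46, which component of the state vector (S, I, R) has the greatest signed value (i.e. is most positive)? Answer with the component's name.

largest component: R

t=0.000: state=(0.983, 0.017, 0.000)
step 1 (dt=0.02): k1=(-0.044, 0.030, 0.013), k2=(-0.044, 0.031, 0.014), k3=(-0.044, 0.031, 0.014), k4=(-0.045, 0.031, 0.014); state += dt/6·(k1+2k2+2k3+k4)
t=0.020: state=(0.982, 0.018, 0.000)
t=0.040: state=(0.981, 0.018, 0.001)
t=0.060: state=(0.980, 0.019, 0.001)
continuing one RK4 step at a time; state shown every 25 steps (Δt=0.5):
t=0.500: state=(0.949, 0.041, 0.011)
t=1.000: state=(0.874, 0.090, 0.036)
t=1.500: state=(0.738, 0.175, 0.087)
t=2.000: state=(0.549, 0.274, 0.177)
t=2.500: state=(0.366, 0.334, 0.299)
t=3.000: state=(0.236, 0.331, 0.433)
t=3.500: state=(0.157, 0.287, 0.556)
t=4.000: state=(0.112, 0.229, 0.659)
t=4.500: state=(0.086, 0.175, 0.739)
t=5.000: state=(0.071, 0.130, 0.799)
t=5.500: state=(0.061, 0.096, 0.843)
t=6.000: state=(0.055, 0.069, 0.876)
t=6.500: state=(0.051, 0.050, 0.899)
t=7.000: state=(0.048, 0.036, 0.916)
t=7.500: state=(0.046, 0.026, 0.928)
t=8.000: state=(0.045, 0.018, 0.937)
t=8.500: state=(0.044, 0.013, 0.943)
t=9.000: state=(0.043, 0.009, 0.947)
t=9.500: state=(0.043, 0.007, 0.951)
t=10.000: state=(0.043, 0.005, 0.953)
t=10.500: state=(0.042, 0.003, 0.954)
t=11.000: state=(0.042, 0.002, 0.955)
t=11.460: state=(0.042, 0.002, 0.956)
compare at T: S=0.042, I=0.002, R=0.956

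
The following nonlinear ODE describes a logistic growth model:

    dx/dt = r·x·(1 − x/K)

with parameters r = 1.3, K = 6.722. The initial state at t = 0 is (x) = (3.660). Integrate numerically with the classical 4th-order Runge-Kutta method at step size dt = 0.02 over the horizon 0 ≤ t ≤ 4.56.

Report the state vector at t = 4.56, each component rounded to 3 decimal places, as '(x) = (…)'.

t=0.000: state=(3.660)
step 1 (dt=0.02): k1=(2.167), k2=(2.165), k3=(2.165), k4=(2.162); state += dt/6·(k1+2k2+2k3+k4)
t=0.020: state=(3.703)
t=0.040: state=(3.746)
t=0.060: state=(3.790)
continuing one RK4 step at a time; state shown every 10 steps (Δt=0.2):
t=0.200: state=(4.086)
t=0.400: state=(4.489)
t=0.600: state=(4.859)
t=0.800: state=(5.188)
t=1.000: state=(5.474)
t=1.200: state=(5.717)
t=1.400: state=(5.920)
t=1.600: state=(6.086)
t=1.800: state=(6.221)
t=2.000: state=(6.329)
t=2.200: state=(6.415)
t=2.400: state=(6.483)
t=2.600: state=(6.536)
t=2.800: state=(6.578)
t=3.000: state=(6.610)
t=3.200: state=(6.635)
t=3.400: state=(6.655)
t=3.600: state=(6.670)
t=3.800: state=(6.682)
t=4.000: state=(6.691)
t=4.200: state=(6.698)
t=4.400: state=(6.704)
t=4.560: state=(6.707)

(x) = (6.707)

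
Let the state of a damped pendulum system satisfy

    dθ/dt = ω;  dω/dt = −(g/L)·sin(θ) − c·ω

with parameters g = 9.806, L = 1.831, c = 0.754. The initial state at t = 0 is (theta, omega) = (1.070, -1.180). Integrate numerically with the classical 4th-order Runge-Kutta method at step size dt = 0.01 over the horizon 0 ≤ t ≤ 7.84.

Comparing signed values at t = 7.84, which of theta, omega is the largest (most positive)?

largest component: omega

t=0.000: state=(1.070, -1.180)
step 1 (dt=0.01): k1=(-1.180, -3.808), k2=(-1.199, -3.779), k3=(-1.199, -3.778), k4=(-1.218, -3.749); state += dt/6·(k1+2k2+2k3+k4)
t=0.010: state=(1.058, -1.218)
t=0.020: state=(1.046, -1.255)
t=0.030: state=(1.033, -1.292)
continuing one RK4 step at a time; state shown every 50 steps (Δt=0.5):
t=0.500: state=(0.162, -2.068)
t=1.000: state=(-0.608, -0.767)
t=1.500: state=(-0.564, 0.826)
t=2.000: state=(0.002, 1.168)
t=2.500: state=(0.387, 0.262)
t=3.000: state=(0.273, -0.613)
t=3.500: state=(-0.073, -0.617)
t=4.000: state=(-0.238, -0.009)
t=4.500: state=(-0.116, 0.417)
t=5.000: state=(0.083, 0.296)
t=5.500: state=(0.137, -0.081)
t=6.000: state=(0.037, -0.259)
t=6.500: state=(-0.068, -0.123)
t=7.000: state=(-0.073, 0.093)
t=7.500: state=(-0.003, 0.149)
t=7.840: state=(0.038, 0.083)
compare at T: theta=0.038, omega=0.083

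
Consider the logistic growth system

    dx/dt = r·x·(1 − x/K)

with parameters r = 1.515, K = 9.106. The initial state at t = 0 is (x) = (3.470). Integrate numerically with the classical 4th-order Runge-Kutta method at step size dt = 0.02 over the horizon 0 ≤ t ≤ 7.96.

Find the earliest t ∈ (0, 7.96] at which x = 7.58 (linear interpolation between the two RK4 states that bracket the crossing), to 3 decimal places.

t=0.000: state=(3.470)
step 1 (dt=0.02): k1=(3.254), k2=(3.265), k3=(3.265), k4=(3.277); state += dt/6·(k1+2k2+2k3+k4)
t=0.020: state=(3.535)
t=0.040: state=(3.601)
t=0.060: state=(3.667)
continuing one RK4 step at a time; state shown every 25 steps (Δt=0.5):
t=0.500: state=(5.169)
t=1.000: state=(6.710)
t=1.360: state=(7.545)
next step: t=1.380: state=(7.584) — x has crossed 7.58
linear interpolation between t=1.360 (7.54477) and t=1.380 (7.58357) → t≈1.378

t = 1.378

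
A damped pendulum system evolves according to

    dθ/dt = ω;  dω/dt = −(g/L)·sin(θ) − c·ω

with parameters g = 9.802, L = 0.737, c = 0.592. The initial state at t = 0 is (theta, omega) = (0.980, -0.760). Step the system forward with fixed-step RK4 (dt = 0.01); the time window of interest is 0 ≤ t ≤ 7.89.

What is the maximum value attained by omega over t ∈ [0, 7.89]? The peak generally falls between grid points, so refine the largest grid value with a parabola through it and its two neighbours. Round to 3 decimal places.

t=0.000: state=(0.980, -0.760)
step 1 (dt=0.01): k1=(-0.760, -10.596), k2=(-0.813, -10.536), k3=(-0.813, -10.534), k4=(-0.865, -10.473); state += dt/6·(k1+2k2+2k3+k4)
t=0.010: state=(0.972, -0.865)
t=0.020: state=(0.963, -0.969)
t=0.030: state=(0.952, -1.072)
continuing one RK4 step at a time; state shown every 50 steps (Δt=0.5):
t=0.500: state=(-0.245, -2.779)
t=1.000: state=(-0.651, 1.331)
t=1.500: state=(0.386, 1.630)
t=2.000: state=(0.348, -1.568)
t=2.500: state=(-0.410, -0.642)
t=3.000: state=(-0.101, 1.421)
t=3.500: state=(0.343, -0.071)
t=4.000: state=(-0.062, -1.029)
t=4.500: state=(-0.230, 0.467)
t=5.000: state=(0.140, 0.574)
t=5.500: state=(0.113, -0.584)
t=6.000: state=(-0.151, -0.185)
t=6.500: state=(-0.022, 0.512)
t=7.000: state=(0.121, -0.076)
t=7.500: state=(-0.035, -0.349)
t=7.890: state=(-0.092, 0.088)
largest grid value and its neighbours: omega(1.260)=2.38988, omega(1.270)=2.39097, omega(1.280)=2.38889
parabola through these three points peaks at t≈1.268 with omega≈2.39100

max omega = 2.391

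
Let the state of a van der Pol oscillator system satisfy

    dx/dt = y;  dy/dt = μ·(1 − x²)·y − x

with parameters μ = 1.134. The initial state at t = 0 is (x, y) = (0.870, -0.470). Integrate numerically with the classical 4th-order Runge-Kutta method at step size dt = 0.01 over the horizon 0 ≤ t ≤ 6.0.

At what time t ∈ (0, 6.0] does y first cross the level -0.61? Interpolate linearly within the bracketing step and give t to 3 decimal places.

t = 0.137

t=0.000: state=(0.870, -0.470)
step 1 (dt=0.01): k1=(-0.470, -1.000), k2=(-0.475, -1.001), k3=(-0.475, -1.001), k4=(-0.480, -1.002); state += dt/6·(k1+2k2+2k3+k4)
t=0.010: state=(0.865, -0.480)
t=0.020: state=(0.860, -0.490)
t=0.030: state=(0.855, -0.500)
t=0.130: state=(0.800, -0.603)
next step: t=0.140: state=(0.794, -0.613) — y has crossed -0.61
linear interpolation between t=0.130 (-0.60262) and t=0.140 (-0.61310) → t≈0.137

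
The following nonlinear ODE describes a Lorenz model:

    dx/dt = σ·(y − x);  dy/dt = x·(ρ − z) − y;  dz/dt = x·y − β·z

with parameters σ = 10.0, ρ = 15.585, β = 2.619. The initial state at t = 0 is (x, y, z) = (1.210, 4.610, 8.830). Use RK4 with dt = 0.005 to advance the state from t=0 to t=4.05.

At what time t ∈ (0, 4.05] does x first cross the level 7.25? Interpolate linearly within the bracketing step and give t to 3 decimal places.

t=0.000: state=(1.210, 4.610, 8.830)
step 1 (dt=0.005): k1=(34.000, 3.564, -17.548), k2=(33.239, 4.186, -17.029), k3=(33.274, 4.169, -17.040), k4=(32.545, 4.784, -16.529); state += dt/6·(k1+2k2+2k3+k4)
t=0.005: state=(1.376, 4.631, 8.745)
t=0.010: state=(1.536, 4.658, 8.665)
t=0.015: state=(1.689, 4.691, 8.589)
continuing one RK4 step at a time; state shown every 40 steps (Δt=0.2):
t=0.200: state=(6.153, 8.732, 9.455)
t=0.240: state=(7.199, 9.814, 10.878)
next step: t=0.245: state=(7.330, 9.932, 11.093) — x has crossed 7.25
linear interpolation between t=0.240 (7.19911) and t=0.245 (7.32956) → t≈0.242

t = 0.242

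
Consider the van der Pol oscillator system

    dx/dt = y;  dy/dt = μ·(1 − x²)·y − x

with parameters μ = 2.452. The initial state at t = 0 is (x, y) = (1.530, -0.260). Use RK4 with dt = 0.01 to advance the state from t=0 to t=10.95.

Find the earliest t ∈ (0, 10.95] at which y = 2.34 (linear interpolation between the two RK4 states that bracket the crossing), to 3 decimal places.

t = 5.705

t=0.000: state=(1.530, -0.260)
step 1 (dt=0.01): k1=(-0.260, -0.675), k2=(-0.263, -0.665), k3=(-0.263, -0.665), k4=(-0.267, -0.656); state += dt/6·(k1+2k2+2k3+k4)
t=0.010: state=(1.527, -0.267)
t=0.020: state=(1.525, -0.273)
t=0.030: state=(1.522, -0.279)
continuing one RK4 step at a time; state shown every 50 steps (Δt=0.5):
t=0.500: state=(1.339, -0.484)
t=1.000: state=(1.034, -0.773)
t=1.500: state=(0.463, -1.745)
t=2.000: state=(-1.122, -4.294)
t=2.500: state=(-2.021, -0.019)
t=3.000: state=(-1.923, 0.274)
t=3.500: state=(-1.774, 0.319)
t=4.000: state=(-1.601, 0.378)
t=4.500: state=(-1.389, 0.483)
t=5.000: state=(-1.098, 0.715)
t=5.500: state=(-0.592, 1.481)
t=5.700: state=(-0.222, 2.313)
next step: t=5.710: state=(-0.198, 2.370) — y has crossed 2.34
linear interpolation between t=5.700 (2.31292) and t=5.710 (2.36989) → t≈5.705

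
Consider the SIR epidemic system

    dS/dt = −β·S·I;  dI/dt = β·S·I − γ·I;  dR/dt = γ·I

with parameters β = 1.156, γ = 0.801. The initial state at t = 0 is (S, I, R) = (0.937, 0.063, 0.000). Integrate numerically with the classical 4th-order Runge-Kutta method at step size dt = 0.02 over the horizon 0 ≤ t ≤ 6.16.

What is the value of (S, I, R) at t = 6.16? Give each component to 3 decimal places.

t=0.000: state=(0.937, 0.063, 0.000)
step 1 (dt=0.02): k1=(-0.068, 0.018, 0.050), k2=(-0.068, 0.018, 0.051), k3=(-0.068, 0.018, 0.051), k4=(-0.069, 0.018, 0.051); state += dt/6·(k1+2k2+2k3+k4)
t=0.020: state=(0.936, 0.063, 0.001)
t=0.040: state=(0.934, 0.064, 0.002)
t=0.060: state=(0.933, 0.064, 0.003)
continuing one RK4 step at a time; state shown every 10 steps (Δt=0.2):
t=0.200: state=(0.923, 0.067, 0.010)
t=0.400: state=(0.909, 0.070, 0.021)
t=0.600: state=(0.894, 0.074, 0.033)
t=0.800: state=(0.878, 0.077, 0.045)
t=1.000: state=(0.862, 0.080, 0.057)
t=1.200: state=(0.846, 0.083, 0.071)
t=1.400: state=(0.830, 0.086, 0.084)
t=1.600: state=(0.813, 0.089, 0.098)
t=1.800: state=(0.797, 0.091, 0.112)
t=2.000: state=(0.780, 0.093, 0.127)
t=2.200: state=(0.763, 0.095, 0.142)
t=2.400: state=(0.746, 0.096, 0.157)
t=2.600: state=(0.730, 0.097, 0.173)
t=2.800: state=(0.714, 0.098, 0.189)
t=3.000: state=(0.698, 0.098, 0.204)
t=3.200: state=(0.682, 0.098, 0.220)
t=3.400: state=(0.667, 0.097, 0.236)
t=3.600: state=(0.652, 0.097, 0.251)
t=3.800: state=(0.638, 0.096, 0.267)
t=4.000: state=(0.624, 0.094, 0.282)
t=4.200: state=(0.611, 0.093, 0.297)
t=4.400: state=(0.598, 0.091, 0.311)
t=4.600: state=(0.585, 0.089, 0.326)
t=4.800: state=(0.574, 0.086, 0.340)
t=5.000: state=(0.563, 0.084, 0.354)
t=5.200: state=(0.552, 0.081, 0.367)
t=5.400: state=(0.542, 0.079, 0.380)
t=5.600: state=(0.532, 0.076, 0.392)
t=5.800: state=(0.523, 0.073, 0.404)
t=6.000: state=(0.515, 0.070, 0.415)
t=6.160: state=(0.508, 0.068, 0.424)

(S, I, R) = (0.508, 0.068, 0.424)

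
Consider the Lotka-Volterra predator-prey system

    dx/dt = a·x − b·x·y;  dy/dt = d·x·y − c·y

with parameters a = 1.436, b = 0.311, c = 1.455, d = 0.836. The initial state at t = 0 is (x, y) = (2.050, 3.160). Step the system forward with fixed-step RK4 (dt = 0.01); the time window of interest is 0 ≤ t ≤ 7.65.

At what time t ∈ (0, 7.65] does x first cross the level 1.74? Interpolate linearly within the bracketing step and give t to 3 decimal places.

t = 1.679

t=0.000: state=(2.050, 3.160)
step 1 (dt=0.01): k1=(0.929, 0.818), k2=(0.929, 0.831), k3=(0.929, 0.831), k4=(0.928, 0.845); state += dt/6·(k1+2k2+2k3+k4)
t=0.010: state=(2.059, 3.168)
t=0.020: state=(2.069, 3.177)
t=0.030: state=(2.078, 3.186)
continuing one RK4 step at a time; state shown every 25 steps (Δt=0.25):
t=0.250: state=(2.273, 3.452)
t=0.500: state=(2.445, 3.934)
t=0.750: state=(2.515, 4.602)
t=1.000: state=(2.444, 5.384)
t=1.250: state=(2.235, 6.115)
t=1.500: state=(1.949, 6.586)
t=1.670: state=(1.750, 6.688)
next step: t=1.680: state=(1.739, 6.688) — x has crossed 1.74
linear interpolation between t=1.670 (1.75043) and t=1.680 (1.73919) → t≈1.679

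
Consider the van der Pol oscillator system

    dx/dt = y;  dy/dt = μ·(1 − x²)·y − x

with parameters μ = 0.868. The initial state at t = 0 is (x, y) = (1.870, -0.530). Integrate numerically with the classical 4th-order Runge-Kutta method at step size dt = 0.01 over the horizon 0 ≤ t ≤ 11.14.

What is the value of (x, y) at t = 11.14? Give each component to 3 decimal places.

t=0.000: state=(1.870, -0.530)
step 1 (dt=0.01): k1=(-0.530, -0.721), k2=(-0.534, -0.715), k3=(-0.534, -0.716), k4=(-0.537, -0.710); state += dt/6·(k1+2k2+2k3+k4)
t=0.010: state=(1.865, -0.537)
t=0.020: state=(1.859, -0.544)
t=0.030: state=(1.854, -0.551)
continuing one RK4 step at a time; state shown every 50 steps (Δt=0.5):
t=0.500: state=(1.529, -0.824)
t=1.000: state=(1.034, -1.187)
t=1.500: state=(0.288, -1.867)
t=2.000: state=(-0.854, -2.545)
t=2.500: state=(-1.843, -1.065)
t=3.000: state=(-1.986, 0.251)
t=3.500: state=(-1.742, 0.665)
t=4.000: state=(-1.339, 0.956)
t=4.500: state=(-0.756, 1.426)
t=5.000: state=(0.153, 2.258)
t=5.500: state=(1.371, 2.189)
t=6.000: state=(1.987, 0.321)
t=6.500: state=(1.907, -0.475)
t=7.000: state=(1.587, -0.783)
t=7.500: state=(1.117, -1.121)
t=8.000: state=(0.418, -1.742)
t=8.500: state=(-0.670, -2.533)
t=9.000: state=(-1.756, -1.365)
t=9.500: state=(-2.001, 0.145)
t=10.000: state=(-1.788, 0.623)
t=10.500: state=(-1.406, 0.909)
t=11.000: state=(-0.855, 1.338)
t=11.140: state=(-0.656, 1.518)

(x, y) = (-0.656, 1.518)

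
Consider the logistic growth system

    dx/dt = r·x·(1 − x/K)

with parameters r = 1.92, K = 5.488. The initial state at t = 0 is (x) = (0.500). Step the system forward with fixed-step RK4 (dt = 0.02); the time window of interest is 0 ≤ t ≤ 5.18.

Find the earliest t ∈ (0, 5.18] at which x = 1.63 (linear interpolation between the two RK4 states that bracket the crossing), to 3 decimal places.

t = 0.749

t=0.000: state=(0.500)
step 1 (dt=0.02): k1=(0.873), k2=(0.886), k3=(0.886), k4=(0.900); state += dt/6·(k1+2k2+2k3+k4)
t=0.020: state=(0.518)
t=0.040: state=(0.536)
t=0.060: state=(0.555)
continuing one RK4 step at a time; state shown every 10 steps (Δt=0.2):
t=0.200: state=(0.704)
t=0.400: state=(0.975)
t=0.600: state=(1.322)
t=0.740: state=(1.610)
next step: t=0.760: state=(1.654) — x has crossed 1.63
linear interpolation between t=0.740 (1.60966) and t=0.760 (1.65369) → t≈0.749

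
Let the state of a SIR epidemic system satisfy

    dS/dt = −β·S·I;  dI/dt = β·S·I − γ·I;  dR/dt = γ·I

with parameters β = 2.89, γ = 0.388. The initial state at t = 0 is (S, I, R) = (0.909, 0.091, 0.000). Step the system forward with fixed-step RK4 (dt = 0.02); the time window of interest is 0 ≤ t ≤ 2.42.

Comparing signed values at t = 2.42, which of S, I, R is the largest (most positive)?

t=0.000: state=(0.909, 0.091, 0.000)
step 1 (dt=0.02): k1=(-0.239, 0.204, 0.035), k2=(-0.244, 0.208, 0.036), k3=(-0.244, 0.208, 0.036), k4=(-0.249, 0.212, 0.037); state += dt/6·(k1+2k2+2k3+k4)
t=0.020: state=(0.904, 0.095, 0.001)
t=0.040: state=(0.899, 0.099, 0.001)
t=0.060: state=(0.894, 0.104, 0.002)
continuing one RK4 step at a time; state shown every 5 steps (Δt=0.1):
t=0.100: state=(0.883, 0.113, 0.004)
t=0.200: state=(0.851, 0.140, 0.009)
t=0.300: state=(0.814, 0.172, 0.015)
t=0.400: state=(0.770, 0.207, 0.022)
t=0.500: state=(0.721, 0.248, 0.031)
t=0.600: state=(0.667, 0.291, 0.041)
t=0.700: state=(0.609, 0.337, 0.054)
t=0.800: state=(0.549, 0.383, 0.068)
t=0.900: state=(0.488, 0.428, 0.083)
t=1.000: state=(0.429, 0.470, 0.101)
t=1.100: state=(0.372, 0.508, 0.120)
t=1.200: state=(0.320, 0.540, 0.140)
t=1.300: state=(0.273, 0.566, 0.162)
t=1.400: state=(0.231, 0.585, 0.184)
t=1.500: state=(0.195, 0.598, 0.207)
t=1.600: state=(0.163, 0.606, 0.230)
t=1.700: state=(0.137, 0.609, 0.254)
t=1.800: state=(0.115, 0.607, 0.278)
t=1.900: state=(0.097, 0.602, 0.301)
t=2.000: state=(0.081, 0.595, 0.324)
t=2.100: state=(0.069, 0.584, 0.347)
t=2.200: state=(0.058, 0.572, 0.370)
t=2.300: state=(0.049, 0.559, 0.392)
t=2.400: state=(0.042, 0.545, 0.413)
t=2.420: state=(0.041, 0.542, 0.417)
compare at T: S=0.041, I=0.542, R=0.417

largest component: I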